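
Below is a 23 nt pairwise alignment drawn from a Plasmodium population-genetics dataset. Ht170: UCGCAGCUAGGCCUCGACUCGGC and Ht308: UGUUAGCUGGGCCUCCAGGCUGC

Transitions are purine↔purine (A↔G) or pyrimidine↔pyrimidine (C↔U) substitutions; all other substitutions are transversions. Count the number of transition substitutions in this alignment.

Mismatches occur at site 2 (C↔G, transversion), site 3 (G↔U, transversion), site 4 (C↔U, transition), site 9 (A↔G, transition), site 16 (G↔C, transversion), site 18 (C↔G, transversion), site 19 (U↔G, transversion), site 21 (G↔U, transversion).
Of the 8 differences, 2 transitions and 6 transversions, so the answer is 2.

2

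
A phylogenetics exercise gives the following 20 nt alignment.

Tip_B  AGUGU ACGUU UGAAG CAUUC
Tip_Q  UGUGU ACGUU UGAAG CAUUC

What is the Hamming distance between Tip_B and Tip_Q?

A single mismatch occurs at site 1 (A/U).
That gives 1 mismatch out of 20 aligned sites, so the Hamming distance is 1.

1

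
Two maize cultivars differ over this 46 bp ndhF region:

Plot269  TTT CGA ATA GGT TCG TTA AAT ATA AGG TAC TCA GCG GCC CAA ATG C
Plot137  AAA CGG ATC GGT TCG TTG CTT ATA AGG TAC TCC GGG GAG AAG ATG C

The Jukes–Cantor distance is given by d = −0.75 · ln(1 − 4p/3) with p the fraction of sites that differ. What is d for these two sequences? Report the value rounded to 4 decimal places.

0.3904

Mismatches occur at site 1 (T→A), site 2 (T→A), site 3 (T→A), site 6 (A→G), site 9 (A→C), site 18 (A→G), site 19 (A→C), site 20 (A→T), site 33 (A→C), site 35 (C→G), site 38 (C→A), site 39 (C→G), site 40 (C→A), site 42 (A→G).
p = 14/46 = 0.304348.
d = −0.75 · ln(1 − (4/3)·0.304348) = −0.75 · ln(0.594203) = −0.75 · (-0.520534) = 0.3904.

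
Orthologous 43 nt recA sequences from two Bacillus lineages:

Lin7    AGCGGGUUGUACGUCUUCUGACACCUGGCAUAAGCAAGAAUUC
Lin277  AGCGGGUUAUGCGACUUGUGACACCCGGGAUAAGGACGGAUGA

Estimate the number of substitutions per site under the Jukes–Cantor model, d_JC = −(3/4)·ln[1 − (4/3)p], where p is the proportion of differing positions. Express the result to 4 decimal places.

0.3129

Differing sites — 9:G/A; 11:A/G; 14:U/A; 18:C/G; 26:U/C; 29:C/G; 35:C/G; 37:A/C; 39:A/G; 42:U/G; 43:C/A.
p = 11/43 = 0.255814.
d = −0.75 · ln(1 − (4/3)·0.255814) = −0.75 · ln(0.658915) = −0.75 · (-0.417161) = 0.3129.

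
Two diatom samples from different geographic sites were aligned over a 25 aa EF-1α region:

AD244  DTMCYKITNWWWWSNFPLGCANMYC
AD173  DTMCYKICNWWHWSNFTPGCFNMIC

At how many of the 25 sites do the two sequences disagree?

The sequences differ at positions 8 (T/C), 12 (W/H), 17 (P/T), 18 (L/P), 21 (A/F), 24 (Y/I).
That gives 6 mismatches out of 25 aligned sites, so the Hamming distance is 6.

6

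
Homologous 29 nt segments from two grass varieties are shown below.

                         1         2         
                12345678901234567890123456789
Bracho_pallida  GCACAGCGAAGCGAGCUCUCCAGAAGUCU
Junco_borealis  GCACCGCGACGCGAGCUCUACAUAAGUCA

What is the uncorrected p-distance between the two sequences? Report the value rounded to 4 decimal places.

0.1724

The sequences differ at positions 5 (A/C), 10 (A/C), 20 (C/A), 23 (G/U), 29 (U/A).
There are 5 differences over 29 sites, so p = 5/29 = 0.1724.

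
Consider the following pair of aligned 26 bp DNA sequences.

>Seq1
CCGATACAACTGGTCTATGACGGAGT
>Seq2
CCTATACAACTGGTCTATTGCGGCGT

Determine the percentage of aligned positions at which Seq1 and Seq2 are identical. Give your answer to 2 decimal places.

Mismatches occur at site 3 (G→T), site 19 (G→T), site 20 (A→G), site 24 (A→C).
22 of the 26 sites match, so the percent identity is 22/26 × 100 = 84.62%.

84.62%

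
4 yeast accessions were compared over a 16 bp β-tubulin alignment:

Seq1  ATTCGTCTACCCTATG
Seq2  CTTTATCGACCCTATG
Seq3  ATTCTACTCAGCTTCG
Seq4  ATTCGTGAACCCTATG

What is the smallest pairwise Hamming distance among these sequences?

Pairwise Hamming distances:
  Seq1 vs Seq2: 4
  Seq1 vs Seq3: 7
  Seq1 vs Seq4: 2
  Seq2 vs Seq3: 10
  Seq2 vs Seq4: 5
  Seq3 vs Seq4: 9
The smallest is 2, between Seq1 and Seq4.

2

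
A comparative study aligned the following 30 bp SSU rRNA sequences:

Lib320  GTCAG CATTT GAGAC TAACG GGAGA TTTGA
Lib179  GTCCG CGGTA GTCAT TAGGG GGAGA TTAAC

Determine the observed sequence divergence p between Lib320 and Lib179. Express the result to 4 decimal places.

The sequences differ at positions 4 (A/C), 7 (A/G), 8 (T/G), 10 (T/A), 12 (A/T), 13 (G/C), 15 (C/T), 18 (A/G), 19 (C/G), 28 (T/A), 29 (G/A), 30 (A/C).
There are 12 differences over 30 sites, so p = 12/30 = 0.4000.

0.4000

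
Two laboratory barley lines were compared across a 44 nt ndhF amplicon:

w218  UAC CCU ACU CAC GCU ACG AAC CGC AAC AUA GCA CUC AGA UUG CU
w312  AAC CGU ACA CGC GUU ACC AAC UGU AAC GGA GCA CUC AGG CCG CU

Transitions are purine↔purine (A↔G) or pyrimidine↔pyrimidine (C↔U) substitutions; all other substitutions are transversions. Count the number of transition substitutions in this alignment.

8

Differing sites — 1:U/A (Tv); 5:C/G (Tv); 9:U/A (Tv); 11:A/G (Ti); 14:C/U (Ti); 18:G/C (Tv); 22:C/U (Ti); 24:C/U (Ti); 28:A/G (Ti); 29:U/G (Tv); 39:A/G (Ti); 40:U/C (Ti); 41:U/C (Ti).
Of the 13 differences, 8 transitions and 5 transversions, so the answer is 8.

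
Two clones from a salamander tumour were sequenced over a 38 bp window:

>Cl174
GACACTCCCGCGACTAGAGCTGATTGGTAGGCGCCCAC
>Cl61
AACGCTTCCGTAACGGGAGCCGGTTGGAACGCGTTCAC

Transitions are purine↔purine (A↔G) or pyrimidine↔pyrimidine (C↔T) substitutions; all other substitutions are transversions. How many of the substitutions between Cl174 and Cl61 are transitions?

The sequences differ at positions 1 (G/A, transition), 4 (A/G, transition), 7 (C/T, transition), 11 (C/T, transition), 12 (G/A, transition), 15 (T/G, transversion), 16 (A/G, transition), 21 (T/C, transition), 23 (A/G, transition), 28 (T/A, transversion), 30 (G/C, transversion), 34 (C/T, transition), 35 (C/T, transition).
Of the 13 differences, 10 transitions and 3 transversions, so the answer is 10.

10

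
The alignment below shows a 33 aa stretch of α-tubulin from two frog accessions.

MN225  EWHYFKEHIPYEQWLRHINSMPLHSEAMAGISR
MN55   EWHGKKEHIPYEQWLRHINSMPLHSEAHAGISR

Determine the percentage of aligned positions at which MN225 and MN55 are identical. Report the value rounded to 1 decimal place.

90.9%

Mismatches occur at site 4 (Y↔G), site 5 (F↔K), site 28 (M↔H).
30 of the 33 sites match, so the percent identity is 30/33 × 100 = 90.9%.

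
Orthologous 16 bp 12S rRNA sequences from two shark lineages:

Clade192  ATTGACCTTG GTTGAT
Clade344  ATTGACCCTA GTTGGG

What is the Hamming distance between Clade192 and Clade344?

4

Differing sites — 8:T/C; 10:G/A; 15:A/G; 16:T/G.
That gives 4 mismatches out of 16 aligned sites, so the Hamming distance is 4.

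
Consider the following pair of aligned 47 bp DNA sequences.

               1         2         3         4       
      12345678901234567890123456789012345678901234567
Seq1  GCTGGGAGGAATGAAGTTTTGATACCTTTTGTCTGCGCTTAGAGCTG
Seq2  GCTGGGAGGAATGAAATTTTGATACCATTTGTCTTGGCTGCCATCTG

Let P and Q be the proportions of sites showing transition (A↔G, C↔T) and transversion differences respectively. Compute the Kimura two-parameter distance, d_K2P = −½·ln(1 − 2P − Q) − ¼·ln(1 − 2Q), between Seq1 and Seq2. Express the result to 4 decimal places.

Differing sites — 16:G/A (Ti); 27:T/A (Tv); 35:G/T (Tv); 36:C/G (Tv); 40:T/G (Tv); 41:A/C (Tv); 42:G/C (Tv); 44:G/T (Tv).
Of the 8 differences, 1 transition and 7 transversions over 47 sites: P = 1/47 = 0.021277, Q = 7/47 = 0.148936.
d = −0.5·ln(0.808510) − 0.25·ln(0.702128) = −0.5·(-0.212562) − 0.25·(-0.353640) = 0.1947.

0.1947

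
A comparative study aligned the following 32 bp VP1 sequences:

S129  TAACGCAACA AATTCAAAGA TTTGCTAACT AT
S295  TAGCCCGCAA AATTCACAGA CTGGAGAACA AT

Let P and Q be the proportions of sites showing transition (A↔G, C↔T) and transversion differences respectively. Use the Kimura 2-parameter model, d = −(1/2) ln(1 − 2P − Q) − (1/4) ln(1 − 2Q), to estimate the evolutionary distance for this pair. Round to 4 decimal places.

Differing sites — 3:A/G (Ti); 5:G/C (Tv); 7:A/G (Ti); 8:A/C (Tv); 9:C/A (Tv); 17:A/C (Tv); 21:T/C (Ti); 23:T/G (Tv); 25:C/A (Tv); 26:T/G (Tv); 30:T/A (Tv).
Of the 11 differences, 3 transitions and 8 transversions over 32 sites: P = 3/32 = 0.093750, Q = 8/32 = 0.250000.
d = −0.5·ln(0.562500) − 0.25·ln(0.500000) = −0.5·(-0.575364) − 0.25·(-0.693147) = 0.4610.

0.4610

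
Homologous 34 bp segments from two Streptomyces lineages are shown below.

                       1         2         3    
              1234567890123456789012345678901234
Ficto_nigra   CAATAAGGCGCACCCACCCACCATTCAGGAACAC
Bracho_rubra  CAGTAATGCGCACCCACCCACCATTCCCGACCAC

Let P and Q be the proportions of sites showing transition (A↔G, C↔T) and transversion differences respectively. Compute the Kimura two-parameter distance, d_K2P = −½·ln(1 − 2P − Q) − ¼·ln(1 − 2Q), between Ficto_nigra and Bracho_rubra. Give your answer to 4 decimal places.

0.1641

Differing sites — 3:A/G (Ti); 7:G/T (Tv); 27:A/C (Tv); 28:G/C (Tv); 31:A/C (Tv).
Of the 5 differences, 1 transition and 4 transversions over 34 sites: P = 1/34 = 0.029412, Q = 4/34 = 0.117647.
d = −0.5·ln(0.823529) − 0.25·ln(0.764706) = −0.5·(-0.194157) − 0.25·(-0.268264) = 0.1641.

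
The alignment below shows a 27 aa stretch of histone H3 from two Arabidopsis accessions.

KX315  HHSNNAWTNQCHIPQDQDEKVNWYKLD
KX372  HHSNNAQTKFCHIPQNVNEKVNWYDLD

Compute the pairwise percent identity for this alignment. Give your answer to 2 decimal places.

74.07%

The sequences differ at positions 7 (W/Q), 9 (N/K), 10 (Q/F), 16 (D/N), 17 (Q/V), 18 (D/N), 25 (K/D).
20 of the 27 sites match, so the percent identity is 20/27 × 100 = 74.07%.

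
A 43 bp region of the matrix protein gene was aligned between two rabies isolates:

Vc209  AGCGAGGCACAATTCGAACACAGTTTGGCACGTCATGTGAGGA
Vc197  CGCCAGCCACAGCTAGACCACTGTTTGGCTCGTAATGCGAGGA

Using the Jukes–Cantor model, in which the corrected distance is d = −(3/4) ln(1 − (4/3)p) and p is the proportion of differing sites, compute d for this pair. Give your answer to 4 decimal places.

0.3129

Differing sites — 1:A/C; 4:G/C; 7:G/C; 12:A/G; 13:T/C; 15:C/A; 18:A/C; 22:A/T; 30:A/T; 34:C/A; 38:T/C.
p = 11/43 = 0.255814.
d = −0.75 · ln(1 − (4/3)·0.255814) = −0.75 · ln(0.658915) = −0.75 · (-0.417161) = 0.3129.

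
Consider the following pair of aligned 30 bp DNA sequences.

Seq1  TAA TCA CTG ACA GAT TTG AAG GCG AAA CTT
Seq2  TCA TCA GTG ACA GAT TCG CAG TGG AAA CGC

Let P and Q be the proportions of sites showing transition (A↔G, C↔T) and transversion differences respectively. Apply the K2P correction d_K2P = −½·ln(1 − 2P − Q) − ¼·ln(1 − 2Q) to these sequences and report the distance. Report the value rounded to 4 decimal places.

0.3304

Differing sites — 2:A/C (Tv); 7:C/G (Tv); 17:T/C (Ti); 19:A/C (Tv); 22:G/T (Tv); 23:C/G (Tv); 29:T/G (Tv); 30:T/C (Ti).
Of the 8 differences, 2 transitions and 6 transversions over 30 sites: P = 2/30 = 0.066667, Q = 6/30 = 0.200000.
d = −0.5·ln(0.666666) − 0.25·ln(0.600000) = −0.5·(-0.405466) − 0.25·(-0.510826) = 0.3304.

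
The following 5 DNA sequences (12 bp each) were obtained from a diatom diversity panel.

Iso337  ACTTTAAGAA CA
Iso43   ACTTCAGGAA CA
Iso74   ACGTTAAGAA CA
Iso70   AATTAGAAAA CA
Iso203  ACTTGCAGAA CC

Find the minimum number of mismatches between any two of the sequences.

1

Pairwise Hamming distances:
  Iso337 vs Iso43: 2
  Iso337 vs Iso74: 1
  Iso337 vs Iso70: 4
  Iso337 vs Iso203: 3
  Iso43 vs Iso74: 3
  Iso43 vs Iso70: 5
  Iso43 vs Iso203: 4
  Iso74 vs Iso70: 5
  Iso74 vs Iso203: 4
  Iso70 vs Iso203: 5
The smallest is 1, between Iso337 and Iso74.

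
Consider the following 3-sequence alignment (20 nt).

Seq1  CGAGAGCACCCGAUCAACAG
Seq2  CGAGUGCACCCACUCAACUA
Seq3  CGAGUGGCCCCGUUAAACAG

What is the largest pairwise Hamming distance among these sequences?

7

Pairwise Hamming distances:
  Seq1 vs Seq2: 5
  Seq1 vs Seq3: 5
  Seq2 vs Seq3: 7
The largest is 7, between Seq2 and Seq3.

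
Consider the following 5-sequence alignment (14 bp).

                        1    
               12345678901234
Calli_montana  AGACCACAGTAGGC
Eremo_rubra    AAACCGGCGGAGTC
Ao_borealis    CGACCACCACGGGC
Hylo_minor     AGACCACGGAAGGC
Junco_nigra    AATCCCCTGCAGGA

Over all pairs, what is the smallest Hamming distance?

Pairwise Hamming distances:
  Calli_montana vs Eremo_rubra: 6
  Calli_montana vs Ao_borealis: 5
  Calli_montana vs Hylo_minor: 2
  Calli_montana vs Junco_nigra: 6
  Eremo_rubra vs Ao_borealis: 8
  Eremo_rubra vs Hylo_minor: 6
  Eremo_rubra vs Junco_nigra: 7
  Ao_borealis vs Hylo_minor: 5
  Ao_borealis vs Junco_nigra: 8
  Hylo_minor vs Junco_nigra: 6
The smallest is 2, between Calli_montana and Hylo_minor.

2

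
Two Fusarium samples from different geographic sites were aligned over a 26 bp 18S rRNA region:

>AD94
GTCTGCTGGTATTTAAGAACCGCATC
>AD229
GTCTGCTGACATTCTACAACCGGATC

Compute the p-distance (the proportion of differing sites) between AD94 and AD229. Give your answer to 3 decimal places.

0.231

The sequences differ at positions 9 (G/A), 10 (T/C), 14 (T/C), 15 (A/T), 17 (G/C), 23 (C/G).
There are 6 differences over 26 sites, so p = 6/26 = 0.231.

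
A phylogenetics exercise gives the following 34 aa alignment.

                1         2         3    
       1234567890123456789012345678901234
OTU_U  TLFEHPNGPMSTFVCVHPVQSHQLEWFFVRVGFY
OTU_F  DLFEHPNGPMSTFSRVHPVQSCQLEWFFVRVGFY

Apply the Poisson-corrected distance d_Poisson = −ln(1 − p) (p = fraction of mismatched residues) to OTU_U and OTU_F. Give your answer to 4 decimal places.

Differing sites — 1:T/D; 14:V/S; 15:C/R; 22:H/C.
p = 4/34 = 0.117647.
d = −ln(1 − 0.117647) = −ln(0.882353) = 0.1252.

0.1252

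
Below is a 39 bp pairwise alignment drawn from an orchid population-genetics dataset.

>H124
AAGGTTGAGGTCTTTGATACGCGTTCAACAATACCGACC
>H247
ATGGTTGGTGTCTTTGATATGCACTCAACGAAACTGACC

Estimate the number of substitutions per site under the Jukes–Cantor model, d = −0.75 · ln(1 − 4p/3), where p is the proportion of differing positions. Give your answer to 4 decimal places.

Differing sites — 2:A/T; 8:A/G; 9:G/T; 20:C/T; 23:G/A; 24:T/C; 30:A/G; 32:T/A; 35:C/T.
p = 9/39 = 0.230769.
d = −0.75 · ln(1 − (4/3)·0.230769) = −0.75 · ln(0.692308) = −0.75 · (-0.367724) = 0.2758.

0.2758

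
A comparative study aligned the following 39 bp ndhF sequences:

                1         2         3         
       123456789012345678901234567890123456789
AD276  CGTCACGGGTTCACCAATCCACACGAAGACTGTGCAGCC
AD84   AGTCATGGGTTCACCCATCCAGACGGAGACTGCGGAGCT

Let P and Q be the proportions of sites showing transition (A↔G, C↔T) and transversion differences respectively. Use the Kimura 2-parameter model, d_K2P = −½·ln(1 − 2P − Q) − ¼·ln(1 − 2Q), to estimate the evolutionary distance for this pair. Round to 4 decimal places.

0.2413

Differing sites — 1:C/A (Tv); 6:C/T (Ti); 16:A/C (Tv); 22:C/G (Tv); 26:A/G (Ti); 33:T/C (Ti); 35:C/G (Tv); 39:C/T (Ti).
Of the 8 differences, 4 transitions and 4 transversions over 39 sites: P = 4/39 = 0.102564, Q = 4/39 = 0.102564.
d = −0.5·ln(0.692308) − 0.25·ln(0.794872) = −0.5·(-0.367724) − 0.25·(-0.229574) = 0.2413.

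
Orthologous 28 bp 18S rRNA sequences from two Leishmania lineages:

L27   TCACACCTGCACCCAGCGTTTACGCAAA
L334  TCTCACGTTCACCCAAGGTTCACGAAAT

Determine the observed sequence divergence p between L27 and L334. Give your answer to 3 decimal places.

The sequences differ at positions 3 (A/T), 7 (C/G), 9 (G/T), 16 (G/A), 17 (C/G), 21 (T/C), 25 (C/A), 28 (A/T).
There are 8 differences over 28 sites, so p = 8/28 = 0.286.

0.286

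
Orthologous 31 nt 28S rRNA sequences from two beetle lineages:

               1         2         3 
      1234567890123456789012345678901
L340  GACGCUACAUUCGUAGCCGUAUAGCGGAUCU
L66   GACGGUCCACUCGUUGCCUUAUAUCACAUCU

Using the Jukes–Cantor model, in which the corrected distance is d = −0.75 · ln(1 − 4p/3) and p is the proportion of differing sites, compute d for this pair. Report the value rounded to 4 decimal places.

0.3163

Mismatches occur at site 5 (C/G), site 7 (A/C), site 10 (U/C), site 15 (A/U), site 19 (G/U), site 24 (G/U), site 26 (G/A), site 27 (G/C).
p = 8/31 = 0.258065.
d = −0.75 · ln(1 − (4/3)·0.258065) = −0.75 · ln(0.655913) = −0.75 · (-0.421727) = 0.3163.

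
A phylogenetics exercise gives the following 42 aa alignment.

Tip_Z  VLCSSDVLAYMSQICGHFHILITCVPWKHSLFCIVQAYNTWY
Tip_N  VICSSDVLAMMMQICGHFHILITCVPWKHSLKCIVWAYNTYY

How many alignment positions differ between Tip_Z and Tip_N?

6

The sequences differ at positions 2 (L/I), 10 (Y/M), 12 (S/M), 32 (F/K), 36 (Q/W), 41 (W/Y).
That gives 6 mismatches out of 42 aligned sites, so the Hamming distance is 6.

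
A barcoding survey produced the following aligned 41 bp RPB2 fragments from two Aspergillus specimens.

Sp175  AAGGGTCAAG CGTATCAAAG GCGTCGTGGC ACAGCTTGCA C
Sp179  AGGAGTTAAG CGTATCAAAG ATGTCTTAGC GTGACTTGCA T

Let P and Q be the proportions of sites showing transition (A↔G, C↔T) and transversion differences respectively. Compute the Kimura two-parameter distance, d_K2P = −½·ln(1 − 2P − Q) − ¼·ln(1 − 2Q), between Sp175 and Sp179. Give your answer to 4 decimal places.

0.4241

The sequences differ at positions 2 (A/G, transition), 4 (G/A, transition), 7 (C/T, transition), 21 (G/A, transition), 22 (C/T, transition), 26 (G/T, transversion), 28 (G/A, transition), 31 (A/G, transition), 32 (C/T, transition), 33 (A/G, transition), 34 (G/A, transition), 41 (C/T, transition).
Of the 12 differences, 11 transitions and 1 transversion over 41 sites: P = 11/41 = 0.268293, Q = 1/41 = 0.024390.
d = −0.5·ln(0.439024) − 0.25·ln(0.951220) = −0.5·(-0.823201) − 0.25·(-0.050010) = 0.4241.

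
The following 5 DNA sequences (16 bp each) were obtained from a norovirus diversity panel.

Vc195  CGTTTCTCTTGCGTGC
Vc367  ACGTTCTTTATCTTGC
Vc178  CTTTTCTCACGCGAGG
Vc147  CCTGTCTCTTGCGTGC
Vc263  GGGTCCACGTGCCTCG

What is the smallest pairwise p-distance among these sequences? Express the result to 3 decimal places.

Pairwise Hamming distances:
  Vc195 vs Vc367: 7
  Vc195 vs Vc178: 5
  Vc195 vs Vc147: 2
  Vc195 vs Vc263: 8
  Vc367 vs Vc178: 10
  Vc367 vs Vc147: 7
  Vc367 vs Vc263: 11
  Vc178 vs Vc147: 6
  Vc178 vs Vc263: 10
  Vc147 vs Vc263: 10
The smallest is 2 mismatches, between Vc195 and Vc147; p = 2/16 = 0.125.

0.125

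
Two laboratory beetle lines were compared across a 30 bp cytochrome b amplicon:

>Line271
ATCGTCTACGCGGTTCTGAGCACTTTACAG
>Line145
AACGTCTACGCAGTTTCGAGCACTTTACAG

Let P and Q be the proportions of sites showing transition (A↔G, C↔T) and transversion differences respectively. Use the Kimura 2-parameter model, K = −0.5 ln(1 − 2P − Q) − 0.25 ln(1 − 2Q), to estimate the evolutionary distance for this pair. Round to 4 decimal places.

The sequences differ at positions 2 (T/A, transversion), 12 (G/A, transition), 16 (C/T, transition), 17 (T/C, transition).
Of the 4 differences, 3 transitions and 1 transversion over 30 sites: P = 3/30 = 0.100000, Q = 1/30 = 0.033333.
d = −0.5·ln(0.766667) − 0.25·ln(0.933334) = −0.5·(-0.265703) − 0.25·(-0.068992) = 0.1501.

0.1501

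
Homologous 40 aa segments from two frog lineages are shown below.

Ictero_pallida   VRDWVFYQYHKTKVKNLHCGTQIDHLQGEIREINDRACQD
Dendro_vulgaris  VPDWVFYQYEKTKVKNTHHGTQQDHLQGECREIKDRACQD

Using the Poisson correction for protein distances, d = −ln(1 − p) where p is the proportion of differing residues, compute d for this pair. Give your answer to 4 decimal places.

Mismatches occur at site 2 (R/P), site 10 (H/E), site 17 (L/T), site 19 (C/H), site 23 (I/Q), site 30 (I/C), site 34 (N/K).
p = 7/40 = 0.175000.
d = −ln(1 − 0.175000) = −ln(0.825000) = 0.1924.

0.1924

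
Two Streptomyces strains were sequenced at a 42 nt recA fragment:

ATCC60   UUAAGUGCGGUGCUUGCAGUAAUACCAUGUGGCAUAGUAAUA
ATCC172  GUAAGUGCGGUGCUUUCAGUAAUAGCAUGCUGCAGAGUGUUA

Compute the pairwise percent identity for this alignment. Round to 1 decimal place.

81.0%

Differing sites — 1:U/G; 16:G/U; 25:C/G; 30:U/C; 31:G/U; 35:U/G; 39:A/G; 40:A/U.
34 of the 42 sites match, so the percent identity is 34/42 × 100 = 81.0%.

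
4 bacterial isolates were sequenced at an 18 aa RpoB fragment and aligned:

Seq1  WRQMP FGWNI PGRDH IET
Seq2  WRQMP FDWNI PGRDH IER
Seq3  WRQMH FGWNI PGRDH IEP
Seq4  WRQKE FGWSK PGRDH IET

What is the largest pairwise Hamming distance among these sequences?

6

Pairwise Hamming distances:
  Seq1 vs Seq2: 2
  Seq1 vs Seq3: 2
  Seq1 vs Seq4: 4
  Seq2 vs Seq3: 3
  Seq2 vs Seq4: 6
  Seq3 vs Seq4: 5
The largest is 6, between Seq2 and Seq4.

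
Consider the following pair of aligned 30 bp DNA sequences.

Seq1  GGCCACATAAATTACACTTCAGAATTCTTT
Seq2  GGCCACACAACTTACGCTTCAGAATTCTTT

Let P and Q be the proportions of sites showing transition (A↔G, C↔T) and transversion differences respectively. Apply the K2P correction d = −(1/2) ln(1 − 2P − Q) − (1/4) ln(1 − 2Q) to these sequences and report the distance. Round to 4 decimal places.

0.1084

Differing sites — 8:T/C (Ti); 11:A/C (Tv); 16:A/G (Ti).
Of the 3 differences, 2 transitions and 1 transversion over 30 sites: P = 2/30 = 0.066667, Q = 1/30 = 0.033333.
d = −0.5·ln(0.833333) − 0.25·ln(0.933334) = −0.5·(-0.182322) − 0.25·(-0.068992) = 0.1084.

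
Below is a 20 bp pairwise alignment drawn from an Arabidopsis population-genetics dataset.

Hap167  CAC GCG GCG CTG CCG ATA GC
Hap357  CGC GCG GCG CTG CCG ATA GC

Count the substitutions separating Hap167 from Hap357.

1

The sequences differ at position 2 (A/G).
That gives 1 mismatch out of 20 aligned sites, so the Hamming distance is 1.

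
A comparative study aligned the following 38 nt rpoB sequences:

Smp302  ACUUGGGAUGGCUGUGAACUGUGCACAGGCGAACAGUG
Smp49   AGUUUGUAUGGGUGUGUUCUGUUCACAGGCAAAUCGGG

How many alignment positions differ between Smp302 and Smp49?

11

Differing sites — 2:C/G; 5:G/U; 7:G/U; 12:C/G; 17:A/U; 18:A/U; 23:G/U; 31:G/A; 34:C/U; 35:A/C; 37:U/G.
That gives 11 mismatches out of 38 aligned sites, so the Hamming distance is 11.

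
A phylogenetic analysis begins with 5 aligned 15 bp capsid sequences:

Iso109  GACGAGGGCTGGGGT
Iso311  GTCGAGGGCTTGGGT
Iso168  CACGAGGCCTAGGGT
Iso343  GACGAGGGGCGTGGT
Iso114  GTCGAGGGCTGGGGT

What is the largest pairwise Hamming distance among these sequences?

Pairwise Hamming distances:
  Iso109 vs Iso311: 2
  Iso109 vs Iso168: 3
  Iso109 vs Iso343: 3
  Iso109 vs Iso114: 1
  Iso311 vs Iso168: 4
  Iso311 vs Iso343: 5
  Iso311 vs Iso114: 1
  Iso168 vs Iso343: 6
  Iso168 vs Iso114: 4
  Iso343 vs Iso114: 4
The largest is 6, between Iso168 and Iso343.

6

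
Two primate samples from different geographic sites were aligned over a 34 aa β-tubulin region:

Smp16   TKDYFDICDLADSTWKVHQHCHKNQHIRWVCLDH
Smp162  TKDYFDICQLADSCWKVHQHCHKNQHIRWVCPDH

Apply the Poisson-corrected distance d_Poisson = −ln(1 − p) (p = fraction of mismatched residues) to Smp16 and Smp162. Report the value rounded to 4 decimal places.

0.0924

Mismatches occur at site 9 (D/Q), site 14 (T/C), site 32 (L/P).
p = 3/34 = 0.088235.
d = −ln(1 − 0.088235) = −ln(0.911765) = 0.0924.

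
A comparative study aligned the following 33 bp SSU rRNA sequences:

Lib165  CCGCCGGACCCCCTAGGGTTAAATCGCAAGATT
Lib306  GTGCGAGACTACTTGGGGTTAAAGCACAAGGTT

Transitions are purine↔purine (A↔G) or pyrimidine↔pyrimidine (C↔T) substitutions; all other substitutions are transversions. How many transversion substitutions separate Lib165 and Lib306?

Mismatches occur at site 1 (C/G, transversion), site 2 (C/T, transition), site 5 (C/G, transversion), site 6 (G/A, transition), site 10 (C/T, transition), site 11 (C/A, transversion), site 13 (C/T, transition), site 15 (A/G, transition), site 24 (T/G, transversion), site 26 (G/A, transition), site 31 (A/G, transition).
Of the 11 differences, 7 transitions and 4 transversions, so the answer is 4.

4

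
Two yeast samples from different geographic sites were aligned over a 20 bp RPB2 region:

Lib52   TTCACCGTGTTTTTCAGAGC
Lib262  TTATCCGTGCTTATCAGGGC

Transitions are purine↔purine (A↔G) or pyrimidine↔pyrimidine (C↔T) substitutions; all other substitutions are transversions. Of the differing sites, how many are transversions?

Mismatches occur at site 3 (C↔A, transversion), site 4 (A↔T, transversion), site 10 (T↔C, transition), site 13 (T↔A, transversion), site 18 (A↔G, transition).
Of the 5 differences, 2 transitions and 3 transversions, so the answer is 3.

3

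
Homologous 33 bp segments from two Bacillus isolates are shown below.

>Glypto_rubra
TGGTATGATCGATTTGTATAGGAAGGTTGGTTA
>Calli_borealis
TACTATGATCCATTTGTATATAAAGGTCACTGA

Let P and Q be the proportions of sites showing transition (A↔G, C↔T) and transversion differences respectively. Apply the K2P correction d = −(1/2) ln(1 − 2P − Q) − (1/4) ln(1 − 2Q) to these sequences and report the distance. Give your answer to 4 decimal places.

The sequences differ at positions 2 (G/A, transition), 3 (G/C, transversion), 11 (G/C, transversion), 21 (G/T, transversion), 22 (G/A, transition), 28 (T/C, transition), 29 (G/A, transition), 30 (G/C, transversion), 32 (T/G, transversion).
Of the 9 differences, 4 transitions and 5 transversions over 33 sites: P = 4/33 = 0.121212, Q = 5/33 = 0.151515.
d = −0.5·ln(0.606061) − 0.25·ln(0.696970) = −0.5·(-0.500775) − 0.25·(-0.361013) = 0.3406.

0.3406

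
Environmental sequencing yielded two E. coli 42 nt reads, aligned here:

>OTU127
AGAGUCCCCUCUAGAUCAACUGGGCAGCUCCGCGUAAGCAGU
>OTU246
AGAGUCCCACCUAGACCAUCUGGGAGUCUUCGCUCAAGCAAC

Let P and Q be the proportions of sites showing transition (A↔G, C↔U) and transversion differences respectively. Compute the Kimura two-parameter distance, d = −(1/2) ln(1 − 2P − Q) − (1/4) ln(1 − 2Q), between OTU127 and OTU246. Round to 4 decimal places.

The sequences differ at positions 9 (C/A, transversion), 10 (U/C, transition), 16 (U/C, transition), 19 (A/U, transversion), 25 (C/A, transversion), 26 (A/G, transition), 27 (G/U, transversion), 30 (C/U, transition), 34 (G/U, transversion), 35 (U/C, transition), 41 (G/A, transition), 42 (U/C, transition).
Of the 12 differences, 7 transitions and 5 transversions over 42 sites: P = 7/42 = 0.166667, Q = 5/42 = 0.119048.
d = −0.5·ln(0.547618) − 0.25·ln(0.761904) = −0.5·(-0.602177) − 0.25·(-0.271935) = 0.3691.

0.3691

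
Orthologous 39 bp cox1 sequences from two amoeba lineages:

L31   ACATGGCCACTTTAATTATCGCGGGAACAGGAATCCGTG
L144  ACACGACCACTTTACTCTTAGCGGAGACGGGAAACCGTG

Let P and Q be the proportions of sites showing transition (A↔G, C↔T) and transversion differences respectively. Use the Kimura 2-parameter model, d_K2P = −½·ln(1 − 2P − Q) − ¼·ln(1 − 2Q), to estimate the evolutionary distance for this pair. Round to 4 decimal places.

Differing sites — 4:T/C (Ti); 6:G/A (Ti); 15:A/C (Tv); 17:T/C (Ti); 18:A/T (Tv); 20:C/A (Tv); 25:G/A (Ti); 26:A/G (Ti); 29:A/G (Ti); 34:T/A (Tv).
Of the 10 differences, 6 transitions and 4 transversions over 39 sites: P = 6/39 = 0.153846, Q = 4/39 = 0.102564.
d = −0.5·ln(0.589744) − 0.25·ln(0.794872) = −0.5·(-0.528067) − 0.25·(-0.229574) = 0.3214.

0.3214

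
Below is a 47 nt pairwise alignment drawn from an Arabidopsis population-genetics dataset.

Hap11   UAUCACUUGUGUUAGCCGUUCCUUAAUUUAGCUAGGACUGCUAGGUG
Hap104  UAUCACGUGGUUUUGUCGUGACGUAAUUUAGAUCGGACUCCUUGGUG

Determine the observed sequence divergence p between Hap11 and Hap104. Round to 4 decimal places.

0.2553

Mismatches occur at site 7 (U/G), site 10 (U/G), site 11 (G/U), site 14 (A/U), site 16 (C/U), site 20 (U/G), site 21 (C/A), site 23 (U/G), site 32 (C/A), site 34 (A/C), site 40 (G/C), site 43 (A/U).
There are 12 differences over 47 sites, so p = 12/47 = 0.2553.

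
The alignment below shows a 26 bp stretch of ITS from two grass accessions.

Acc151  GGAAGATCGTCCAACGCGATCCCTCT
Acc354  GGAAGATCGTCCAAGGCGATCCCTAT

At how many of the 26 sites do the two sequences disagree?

2

Differing sites — 15:C/G; 25:C/A.
That gives 2 mismatches out of 26 aligned sites, so the Hamming distance is 2.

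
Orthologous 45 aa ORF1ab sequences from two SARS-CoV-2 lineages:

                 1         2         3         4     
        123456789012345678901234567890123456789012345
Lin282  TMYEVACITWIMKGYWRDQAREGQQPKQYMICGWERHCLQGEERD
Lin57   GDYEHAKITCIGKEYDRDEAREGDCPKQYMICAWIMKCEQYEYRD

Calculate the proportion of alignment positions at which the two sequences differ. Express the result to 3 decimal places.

Mismatches occur at site 1 (T↔G), site 2 (M↔D), site 5 (V↔H), site 7 (C↔K), site 10 (W↔C), site 12 (M↔G), site 14 (G↔E), site 16 (W↔D), site 19 (Q↔E), site 24 (Q↔D), site 25 (Q↔C), site 33 (G↔A), site 35 (E↔I), site 36 (R↔M), site 37 (H↔K), site 39 (L↔E), site 41 (G↔Y), site 43 (E↔Y).
There are 18 differences over 45 sites, so p = 18/45 = 0.400.

0.400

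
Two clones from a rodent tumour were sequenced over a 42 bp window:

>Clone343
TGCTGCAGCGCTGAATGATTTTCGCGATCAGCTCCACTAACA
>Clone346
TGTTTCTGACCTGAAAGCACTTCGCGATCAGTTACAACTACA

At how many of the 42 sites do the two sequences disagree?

14

Mismatches occur at site 3 (C/T), site 5 (G/T), site 7 (A/T), site 9 (C/A), site 10 (G/C), site 16 (T/A), site 18 (A/C), site 19 (T/A), site 20 (T/C), site 32 (C/T), site 34 (C/A), site 37 (C/A), site 38 (T/C), site 39 (A/T).
That gives 14 mismatches out of 42 aligned sites, so the Hamming distance is 14.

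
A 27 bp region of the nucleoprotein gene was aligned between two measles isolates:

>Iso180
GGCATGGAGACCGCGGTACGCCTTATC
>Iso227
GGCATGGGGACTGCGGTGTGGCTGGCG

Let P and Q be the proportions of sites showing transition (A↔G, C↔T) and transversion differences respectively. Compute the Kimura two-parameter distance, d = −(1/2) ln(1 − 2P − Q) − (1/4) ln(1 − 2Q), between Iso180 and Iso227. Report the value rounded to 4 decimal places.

The sequences differ at positions 8 (A/G, transition), 12 (C/T, transition), 18 (A/G, transition), 19 (C/T, transition), 21 (C/G, transversion), 24 (T/G, transversion), 25 (A/G, transition), 26 (T/C, transition), 27 (C/G, transversion).
Of the 9 differences, 6 transitions and 3 transversions over 27 sites: P = 6/27 = 0.222222, Q = 3/27 = 0.111111.
d = −0.5·ln(0.444445) − 0.25·ln(0.777778) = −0.5·(-0.810929) − 0.25·(-0.251314) = 0.4683.

0.4683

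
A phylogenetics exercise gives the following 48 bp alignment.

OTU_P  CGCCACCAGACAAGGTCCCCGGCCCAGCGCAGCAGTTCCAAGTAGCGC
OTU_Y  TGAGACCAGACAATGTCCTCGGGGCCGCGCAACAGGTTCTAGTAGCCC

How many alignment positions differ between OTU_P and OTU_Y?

Differing sites — 1:C/T; 3:C/A; 4:C/G; 14:G/T; 19:C/T; 23:C/G; 24:C/G; 26:A/C; 32:G/A; 36:T/G; 38:C/T; 40:A/T; 47:G/C.
That gives 13 mismatches out of 48 aligned sites, so the Hamming distance is 13.

13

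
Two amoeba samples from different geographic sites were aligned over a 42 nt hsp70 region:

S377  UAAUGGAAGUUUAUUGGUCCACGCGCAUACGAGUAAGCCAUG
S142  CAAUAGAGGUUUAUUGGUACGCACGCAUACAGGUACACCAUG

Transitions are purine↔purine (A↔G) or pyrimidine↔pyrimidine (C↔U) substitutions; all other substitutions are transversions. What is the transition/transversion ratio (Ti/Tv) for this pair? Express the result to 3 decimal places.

Differing sites — 1:U/C (Ti); 5:G/A (Ti); 8:A/G (Ti); 19:C/A (Tv); 21:A/G (Ti); 23:G/A (Ti); 31:G/A (Ti); 32:A/G (Ti); 36:A/C (Tv); 37:G/A (Ti).
Of the 10 differences, 8 transitions and 2 transversions, so Ti/Tv = 8/2 = 4.000.

4.000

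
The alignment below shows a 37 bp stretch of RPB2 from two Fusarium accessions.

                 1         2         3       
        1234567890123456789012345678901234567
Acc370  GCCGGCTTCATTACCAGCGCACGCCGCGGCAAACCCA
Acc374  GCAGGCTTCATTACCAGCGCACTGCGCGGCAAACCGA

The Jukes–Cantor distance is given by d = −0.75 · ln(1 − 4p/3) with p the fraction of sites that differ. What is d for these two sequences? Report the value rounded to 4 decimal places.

0.1167

The sequences differ at positions 3 (C/A), 23 (G/T), 24 (C/G), 36 (C/G).
p = 4/37 = 0.108108.
d = −0.75 · ln(1 − (4/3)·0.108108) = −0.75 · ln(0.855856) = −0.75 · (-0.155653) = 0.1167.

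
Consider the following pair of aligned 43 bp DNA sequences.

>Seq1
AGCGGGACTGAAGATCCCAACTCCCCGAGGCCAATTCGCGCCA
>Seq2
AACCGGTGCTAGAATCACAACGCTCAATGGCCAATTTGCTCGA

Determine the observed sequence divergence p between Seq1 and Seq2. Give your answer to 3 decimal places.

0.395

Mismatches occur at site 2 (G/A), site 4 (G/C), site 7 (A/T), site 8 (C/G), site 9 (T/C), site 10 (G/T), site 12 (A/G), site 13 (G/A), site 17 (C/A), site 22 (T/G), site 24 (C/T), site 26 (C/A), site 27 (G/A), site 28 (A/T), site 37 (C/T), site 40 (G/T), site 42 (C/G).
There are 17 differences over 43 sites, so p = 17/43 = 0.395.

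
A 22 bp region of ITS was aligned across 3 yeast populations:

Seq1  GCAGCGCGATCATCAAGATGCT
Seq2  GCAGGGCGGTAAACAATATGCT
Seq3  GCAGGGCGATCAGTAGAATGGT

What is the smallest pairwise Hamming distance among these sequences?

5

Pairwise Hamming distances:
  Seq1 vs Seq2: 5
  Seq1 vs Seq3: 6
  Seq2 vs Seq3: 7
The smallest is 5, between Seq1 and Seq2.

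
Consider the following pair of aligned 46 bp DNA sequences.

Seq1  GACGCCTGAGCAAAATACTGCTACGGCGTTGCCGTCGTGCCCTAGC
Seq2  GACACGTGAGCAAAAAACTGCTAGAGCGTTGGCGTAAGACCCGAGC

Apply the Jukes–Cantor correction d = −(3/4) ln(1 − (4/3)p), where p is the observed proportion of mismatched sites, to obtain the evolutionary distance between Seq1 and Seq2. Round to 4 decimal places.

Differing sites — 4:G/A; 6:C/G; 16:T/A; 24:C/G; 25:G/A; 32:C/G; 36:C/A; 37:G/A; 38:T/G; 39:G/A; 43:T/G.
p = 11/46 = 0.239130.
d = −0.75 · ln(1 − (4/3)·0.239130) = −0.75 · ln(0.681160) = −0.75 · (-0.383958) = 0.2880.

0.2880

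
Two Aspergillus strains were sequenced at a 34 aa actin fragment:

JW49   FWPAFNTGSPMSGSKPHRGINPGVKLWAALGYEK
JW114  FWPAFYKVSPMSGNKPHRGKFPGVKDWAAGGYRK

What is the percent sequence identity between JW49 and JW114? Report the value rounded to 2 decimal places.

73.53%

The sequences differ at positions 6 (N/Y), 7 (T/K), 8 (G/V), 14 (S/N), 20 (I/K), 21 (N/F), 26 (L/D), 30 (L/G), 33 (E/R).
25 of the 34 sites match, so the percent identity is 25/34 × 100 = 73.53%.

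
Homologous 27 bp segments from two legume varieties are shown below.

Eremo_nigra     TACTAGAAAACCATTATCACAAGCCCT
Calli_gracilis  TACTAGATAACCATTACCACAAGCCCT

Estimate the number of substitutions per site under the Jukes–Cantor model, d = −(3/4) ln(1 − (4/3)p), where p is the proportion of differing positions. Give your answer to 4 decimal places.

Differing sites — 8:A/T; 17:T/C.
p = 2/27 = 0.074074.
d = −0.75 · ln(1 − (4/3)·0.074074) = −0.75 · ln(0.901235) = −0.75 · (-0.103989) = 0.0780.

0.0780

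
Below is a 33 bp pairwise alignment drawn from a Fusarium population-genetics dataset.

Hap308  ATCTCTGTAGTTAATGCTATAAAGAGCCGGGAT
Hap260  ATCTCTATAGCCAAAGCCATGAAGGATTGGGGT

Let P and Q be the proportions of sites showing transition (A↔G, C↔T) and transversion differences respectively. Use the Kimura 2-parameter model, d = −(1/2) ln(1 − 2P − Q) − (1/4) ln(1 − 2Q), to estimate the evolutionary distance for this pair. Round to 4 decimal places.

Mismatches occur at site 7 (G→A, transition), site 11 (T→C, transition), site 12 (T→C, transition), site 15 (T→A, transversion), site 18 (T→C, transition), site 21 (A→G, transition), site 25 (A→G, transition), site 26 (G→A, transition), site 27 (C→T, transition), site 28 (C→T, transition), site 32 (A→G, transition).
Of the 11 differences, 10 transitions and 1 transversion over 33 sites: P = 10/33 = 0.303030, Q = 1/33 = 0.030303.
d = −0.5·ln(0.363637) − 0.25·ln(0.939394) = −0.5·(-1.011599) − 0.25·(-0.062520) = 0.5214.

0.5214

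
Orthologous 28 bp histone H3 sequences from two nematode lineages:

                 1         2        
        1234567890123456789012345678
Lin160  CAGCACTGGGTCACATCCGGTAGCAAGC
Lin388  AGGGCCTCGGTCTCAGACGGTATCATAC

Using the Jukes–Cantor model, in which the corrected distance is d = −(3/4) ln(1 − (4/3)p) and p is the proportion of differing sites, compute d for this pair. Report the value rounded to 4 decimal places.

0.5565

Mismatches occur at site 1 (C→A), site 2 (A→G), site 4 (C→G), site 5 (A→C), site 8 (G→C), site 13 (A→T), site 16 (T→G), site 17 (C→A), site 23 (G→T), site 26 (A→T), site 27 (G→A).
p = 11/28 = 0.392857.
d = −0.75 · ln(1 − (4/3)·0.392857) = −0.75 · ln(0.476191) = −0.75 · (-0.741936) = 0.5565.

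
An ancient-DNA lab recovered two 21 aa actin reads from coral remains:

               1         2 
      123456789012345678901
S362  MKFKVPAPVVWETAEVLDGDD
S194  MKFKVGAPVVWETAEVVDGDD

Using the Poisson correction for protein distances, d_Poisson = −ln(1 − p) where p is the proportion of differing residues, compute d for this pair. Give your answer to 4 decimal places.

0.1001

Mismatches occur at site 6 (P/G), site 17 (L/V).
p = 2/21 = 0.095238.
d = −ln(1 − 0.095238) = −ln(0.904762) = 0.1001.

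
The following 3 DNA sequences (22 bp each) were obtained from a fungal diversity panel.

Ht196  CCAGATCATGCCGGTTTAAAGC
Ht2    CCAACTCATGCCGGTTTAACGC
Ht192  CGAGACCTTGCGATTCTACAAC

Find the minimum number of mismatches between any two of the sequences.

Pairwise Hamming distances:
  Ht196 vs Ht2: 3
  Ht196 vs Ht192: 9
  Ht2 vs Ht192: 12
The smallest is 3, between Ht196 and Ht2.

3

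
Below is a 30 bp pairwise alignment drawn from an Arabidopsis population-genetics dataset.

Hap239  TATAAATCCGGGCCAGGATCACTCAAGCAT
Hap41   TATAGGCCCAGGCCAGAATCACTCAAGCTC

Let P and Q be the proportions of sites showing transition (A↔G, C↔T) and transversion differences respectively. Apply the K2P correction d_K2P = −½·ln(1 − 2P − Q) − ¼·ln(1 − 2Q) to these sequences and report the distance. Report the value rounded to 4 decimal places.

0.3012

The sequences differ at positions 5 (A/G, transition), 6 (A/G, transition), 7 (T/C, transition), 10 (G/A, transition), 17 (G/A, transition), 29 (A/T, transversion), 30 (T/C, transition).
Of the 7 differences, 6 transitions and 1 transversion over 30 sites: P = 6/30 = 0.200000, Q = 1/30 = 0.033333.
d = −0.5·ln(0.566667) − 0.25·ln(0.933334) = −0.5·(-0.567983) − 0.25·(-0.068992) = 0.3012.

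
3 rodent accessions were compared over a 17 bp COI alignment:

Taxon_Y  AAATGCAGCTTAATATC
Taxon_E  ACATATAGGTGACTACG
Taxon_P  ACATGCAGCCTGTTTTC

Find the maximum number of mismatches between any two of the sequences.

Pairwise Hamming distances:
  Taxon_Y vs Taxon_E: 8
  Taxon_Y vs Taxon_P: 5
  Taxon_E vs Taxon_P: 10
The largest is 10, between Taxon_E and Taxon_P.

10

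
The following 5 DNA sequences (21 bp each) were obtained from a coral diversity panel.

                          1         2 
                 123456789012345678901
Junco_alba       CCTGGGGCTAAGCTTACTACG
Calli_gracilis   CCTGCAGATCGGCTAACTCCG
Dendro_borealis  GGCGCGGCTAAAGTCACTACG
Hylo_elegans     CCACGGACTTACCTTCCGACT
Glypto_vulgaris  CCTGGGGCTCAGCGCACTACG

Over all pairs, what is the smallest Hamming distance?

Pairwise Hamming distances:
  Junco_alba vs Calli_gracilis: 7
  Junco_alba vs Dendro_borealis: 7
  Junco_alba vs Hylo_elegans: 8
  Junco_alba vs Glypto_vulgaris: 3
  Calli_gracilis vs Dendro_borealis: 11
  Calli_gracilis vs Hylo_elegans: 14
  Calli_gracilis vs Glypto_vulgaris: 7
  Dendro_borealis vs Hylo_elegans: 13
  Dendro_borealis vs Glypto_vulgaris: 8
  Hylo_elegans vs Glypto_vulgaris: 10
The smallest is 3, between Junco_alba and Glypto_vulgaris.

3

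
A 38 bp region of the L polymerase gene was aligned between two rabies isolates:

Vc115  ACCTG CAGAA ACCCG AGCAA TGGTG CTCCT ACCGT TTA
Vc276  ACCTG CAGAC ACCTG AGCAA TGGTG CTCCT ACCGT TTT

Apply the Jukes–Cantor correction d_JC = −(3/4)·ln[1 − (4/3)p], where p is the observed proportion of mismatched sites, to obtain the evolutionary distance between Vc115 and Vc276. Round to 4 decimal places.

0.0834

The sequences differ at positions 10 (A/C), 14 (C/T), 38 (A/T).
p = 3/38 = 0.078947.
d = −0.75 · ln(1 − (4/3)·0.078947) = −0.75 · ln(0.894737) = −0.75 · (-0.111225) = 0.0834.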